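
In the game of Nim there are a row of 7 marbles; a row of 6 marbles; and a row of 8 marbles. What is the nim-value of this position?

9

Bitwise XOR of the heap sizes:
  0111  (7)
  0110  (6)
  1000  (8)
  ----
  1001  (9)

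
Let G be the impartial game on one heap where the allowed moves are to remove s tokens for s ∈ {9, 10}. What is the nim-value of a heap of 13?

Grundy values for subtraction set {9, 10}:
g(0) = mex{} = 0
g(1) = mex{} = 0
g(2) = mex{} = 0
g(3) = mex{} = 0
g(4) = mex{} = 0
g(5) = mex{} = 0
g(6) = mex{} = 0
g(7) = mex{} = 0
g(8) = mex{} = 0
g(9) = mex{0} = 1
g(10) = mex{0} = 1
g(11) = mex{0} = 1
g(12) = mex{0} = 1
g(13) = mex{0} = 1
So g(13) = 1.

1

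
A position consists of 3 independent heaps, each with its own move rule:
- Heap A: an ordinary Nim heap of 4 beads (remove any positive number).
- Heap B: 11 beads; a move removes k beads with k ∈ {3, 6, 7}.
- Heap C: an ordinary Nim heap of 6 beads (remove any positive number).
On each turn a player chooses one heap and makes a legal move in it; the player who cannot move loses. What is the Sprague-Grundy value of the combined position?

2

Heap A is a plain Nim heap of size 4, so its Grundy value is 4.
Build the Grundy sequence for heap B with g(k) = mex{g(k−s) : s ∈ {3, 6, 7}, s ≤ k}:
k:     0  1  2  3  4  5  6  7  8  9 10 11
g(k):  0  0  0  1  1  1  2  2  2  3  0  0
So g(11) = 0.
Heap C is a plain Nim heap of size 6, so its Grundy value is 6.
By the Sprague-Grundy theorem, the Grundy value of a sum of independent games is the XOR of the component values.
Combined value = 4 ⊕ 0 ⊕ 6 = 2.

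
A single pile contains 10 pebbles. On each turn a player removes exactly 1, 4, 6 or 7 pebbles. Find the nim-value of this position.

Build the Grundy sequence with g(k) = mex{g(k−s) : s ∈ {1, 4, 6, 7}, s ≤ k}:
k:     0  1  2  3  4  5  6  7  8  9 10
g(k):  0  1  0  1  2  0  1  2  3  2  0
So g(10) = 0.

0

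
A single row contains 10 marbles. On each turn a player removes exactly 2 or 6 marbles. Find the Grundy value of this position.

1

Grundy values for subtraction set {2, 6}:
k:     0  1  2  3  4  5  6  7  8  9 10
g(k):  0  0  1  1  0  0  1  1  0  0  1
So g(10) = 1.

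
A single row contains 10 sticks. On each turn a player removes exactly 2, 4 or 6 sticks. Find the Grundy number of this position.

1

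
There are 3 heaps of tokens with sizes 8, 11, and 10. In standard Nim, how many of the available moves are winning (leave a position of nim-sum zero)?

Write each in binary and XOR column by column:
  1000  (8)
  1011  (11)
  1010  (10)
  ----
  1001  (9)
The overall nim-sum is X = 9. A heap of size p has a winning move iff p XOR X < p (reduce it to p XOR X).
  8: 8 XOR 9 = 1 < 8 — winning move (to 1).
  11: 11 XOR 9 = 2 < 11 — winning move (to 2).
  10: 10 XOR 9 = 3 < 10 — winning move (to 3).
That gives 3 winning moves.

3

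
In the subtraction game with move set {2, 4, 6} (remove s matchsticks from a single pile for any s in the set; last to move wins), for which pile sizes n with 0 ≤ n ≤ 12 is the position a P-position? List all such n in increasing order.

0, 1, 8, 9

Grundy values for subtraction set {2, 4, 6}:
g(0) = mex{} = 0
g(1) = mex{} = 0
g(2) = mex{0} = 1
g(3) = mex{0} = 1
g(4) = mex{0,1} = 2
g(5) = mex{0,1} = 2
g(6) = mex{0,1,2} = 3
g(7) = mex{0,1,2} = 3
g(8) = mex{1,2,3} = 0
g(9) = mex{1,2,3} = 0
g(10) = mex{0,2,3} = 1
g(11) = mex{0,2,3} = 1
g(12) = mex{0,1,3} = 2
The P-positions (g = 0) in 0..12 are 0, 1, 8, 9.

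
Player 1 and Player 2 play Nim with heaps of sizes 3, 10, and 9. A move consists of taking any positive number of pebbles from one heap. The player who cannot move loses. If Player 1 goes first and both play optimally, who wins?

Compute the nim-sum pairwise:
3 XOR 10 = 9
9 XOR 9 = 0
The nim-sum is 0, so this is a P-position: the player to move is in a losing position under optimal play; Player 1 is about to move from it and so loses — Player 2 wins.

Player 2 wins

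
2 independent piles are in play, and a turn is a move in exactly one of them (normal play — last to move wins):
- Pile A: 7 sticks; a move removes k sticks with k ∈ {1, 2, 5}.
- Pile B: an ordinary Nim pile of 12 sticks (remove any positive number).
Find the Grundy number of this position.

13

Grundy values for pile A (subtraction set {1, 2, 5}):
g(0) = mex{} = 0
g(1) = mex{0} = 1
g(2) = mex{0,1} = 2
g(3) = mex{1,2} = 0
g(4) = mex{0,2} = 1
g(5) = mex{0,1} = 2
g(6) = mex{1,2} = 0
g(7) = mex{0,2} = 1
So g(7) = 1.
Pile B is a plain Nim pile of size 12, so its Grundy value is 12.
By the Sprague-Grundy theorem, the Grundy value of a sum of independent games is the XOR of the component values.
Combined value = 1 XOR 12 = 13.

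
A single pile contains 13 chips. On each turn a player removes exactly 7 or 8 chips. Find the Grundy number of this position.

Build the Grundy sequence with g(k) = mex{g(k−s) : s ∈ {7, 8}, s ≤ k}:
k:     0  1  2  3  4  5  6  7  8  9 10 11 12 13
g(k):  0  0  0  0  0  0  0  1  1  1  1  1  1  1
So g(13) = 1.

1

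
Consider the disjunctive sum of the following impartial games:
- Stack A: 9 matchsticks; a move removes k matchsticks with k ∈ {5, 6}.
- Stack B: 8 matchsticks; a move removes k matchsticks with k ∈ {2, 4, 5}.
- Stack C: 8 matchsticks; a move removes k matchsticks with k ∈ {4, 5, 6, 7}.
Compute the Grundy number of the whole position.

Grundy values for stack A (subtraction set {5, 6}):
g(0) = mex{} = 0
g(1) = mex{} = 0
g(2) = mex{} = 0
g(3) = mex{} = 0
g(4) = mex{} = 0
g(5) = mex{0} = 1
g(6) = mex{0} = 1
g(7) = mex{0} = 1
g(8) = mex{0} = 1
g(9) = mex{0} = 1
So g(9) = 1.
Grundy values for stack B (subtraction set {2, 4, 5}):
g(0) = mex{} = 0
g(1) = mex{} = 0
g(2) = mex{0} = 1
g(3) = mex{0} = 1
g(4) = mex{0,1} = 2
g(5) = mex{0,1} = 2
g(6) = mex{0,1,2} = 3
g(7) = mex{1,2} = 0
g(8) = mex{1,2,3} = 0
So g(8) = 0.
For stack C, compute g(0), g(1), … with moves {4, 5, 6, 7}:
k:     0  1  2  3  4  5  6  7  8
g(k):  0  0  0  0  1  1  1  1  2
So g(8) = 2.
By the Sprague-Grundy theorem, the Grundy value of a sum of independent games is the XOR of the component values.
Combined value = 1 ⊕ 0 ⊕ 2 = 3.

3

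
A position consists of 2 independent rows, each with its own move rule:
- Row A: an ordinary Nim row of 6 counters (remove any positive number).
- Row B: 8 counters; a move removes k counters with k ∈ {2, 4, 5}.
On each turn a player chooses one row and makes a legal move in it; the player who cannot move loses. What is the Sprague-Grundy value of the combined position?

Row A is a plain Nim row of size 6, so its Grundy value is 6.
For row B, compute g(0), g(1), … with moves {2, 4, 5}:
g(0) = mex{} = 0
g(1) = mex{} = 0
g(2) = mex{0} = 1
g(3) = mex{0} = 1
g(4) = mex{0,1} = 2
g(5) = mex{0,1} = 2
g(6) = mex{0,1,2} = 3
g(7) = mex{1,2} = 0
g(8) = mex{1,2,3} = 0
So g(8) = 0.
The value of a disjunctive sum is the nim-sum of the parts.
Combined value = 6 XOR 0 = 6.

6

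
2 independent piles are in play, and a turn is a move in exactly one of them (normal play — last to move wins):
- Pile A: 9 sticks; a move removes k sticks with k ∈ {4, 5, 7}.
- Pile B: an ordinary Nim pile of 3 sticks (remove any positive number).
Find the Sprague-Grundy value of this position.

1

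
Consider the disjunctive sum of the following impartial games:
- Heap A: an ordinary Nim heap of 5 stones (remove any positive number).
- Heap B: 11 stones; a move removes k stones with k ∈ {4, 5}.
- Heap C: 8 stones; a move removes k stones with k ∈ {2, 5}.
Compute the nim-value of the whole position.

Heap A is a plain Nim heap of size 5, so its Grundy value is 5.
Grundy values for heap B (subtraction set {4, 5}):
g(0) = mex{} = 0
g(1) = mex{} = 0
g(2) = mex{} = 0
g(3) = mex{} = 0
g(4) = mex{0} = 1
g(5) = mex{0} = 1
g(6) = mex{0} = 1
g(7) = mex{0} = 1
g(8) = mex{0,1} = 2
g(9) = mex{1} = 0
g(10) = mex{1} = 0
g(11) = mex{1} = 0
So g(11) = 0.
For heap C, compute g(0), g(1), … with moves {2, 5}:
k:     0  1  2  3  4  5  6  7  8
g(k):  0  0  1  1  0  2  1  0  0
So g(8) = 0.
The value of a disjunctive sum is the nim-sum of the parts.
Combined value = 5 ⊕ 0 ⊕ 0 = 5.

5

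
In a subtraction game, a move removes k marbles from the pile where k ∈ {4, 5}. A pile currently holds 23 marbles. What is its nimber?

1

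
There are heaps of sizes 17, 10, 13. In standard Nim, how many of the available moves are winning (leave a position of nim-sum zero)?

In binary:
  10001  (17)
  01010  (10)
  01101  (13)
  -----
  10110  (22)
The overall nim-sum is X = 22. A heap of size p has a winning move iff p XOR X < p (reduce it to p XOR X).
  17: 17 XOR 22 = 7 < 17 — winning move (to 7).
  10: 10 XOR 22 = 28 ≥ 10 — no move.
  13: 13 XOR 22 = 27 ≥ 13 — no move.
That gives 1 winning move.

1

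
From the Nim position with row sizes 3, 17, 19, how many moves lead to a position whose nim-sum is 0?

Compute the nim-sum pairwise:
3 ⊕ 17 = 18
18 ⊕ 19 = 1
The overall nim-sum is X = 1. A row of size p has a winning move iff p XOR X < p (reduce it to p XOR X).
  3: 3 XOR 1 = 2 < 3 — winning move (to 2).
  17: 17 XOR 1 = 16 < 17 — winning move (to 16).
  19: 19 XOR 1 = 18 < 19 — winning move (to 18).
That gives 3 winning moves.

3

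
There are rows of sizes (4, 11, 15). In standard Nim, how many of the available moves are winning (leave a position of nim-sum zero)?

0

Bitwise XOR of the heap sizes:
  0100  (4)
  1011  (11)
  1111  (15)
  ----
  0000  (0)
The nim-sum is already 0, so every move leaves a nonzero nim-sum — there are no winning moves.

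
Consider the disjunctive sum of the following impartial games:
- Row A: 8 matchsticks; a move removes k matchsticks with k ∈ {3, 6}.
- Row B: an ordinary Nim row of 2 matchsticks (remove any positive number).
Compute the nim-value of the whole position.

0

Build the Grundy sequence for row A with g(k) = mex{g(k−s) : s ∈ {3, 6}, s ≤ k}:
k:     0  1  2  3  4  5  6  7  8
g(k):  0  0  0  1  1  1  2  2  2
So g(8) = 2.
Row B is a plain Nim row of size 2, so its Grundy value is 2.
The value of a disjunctive sum is the nim-sum of the parts.
Combined value = 2 XOR 2 = 0.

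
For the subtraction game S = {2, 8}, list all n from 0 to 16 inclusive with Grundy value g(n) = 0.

0, 1, 4, 5, 10, 11, 14, 15

Grundy values for subtraction set {2, 8}:
k:     0  1  2  3  4  5  6  7  8  9 10 11 12 13 14 15 16
g(k):  0  0  1  1  0  0  1  1  2  2  0  0  1  1  0  0  1
The P-positions (g = 0) in 0..16 are 0, 1, 4, 5, 10, 11, 14, 15.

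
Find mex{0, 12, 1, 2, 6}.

The values 0, 1, 2 are all present; 3 is the first non-negative integer missing from the set.

3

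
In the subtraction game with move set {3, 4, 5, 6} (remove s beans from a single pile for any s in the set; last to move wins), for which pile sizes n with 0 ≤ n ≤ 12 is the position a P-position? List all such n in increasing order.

0, 1, 2, 9, 10, 11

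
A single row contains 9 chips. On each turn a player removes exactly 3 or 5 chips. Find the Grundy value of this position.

Build the Grundy sequence with g(k) = mex{g(k−s) : s ∈ {3, 5}, s ≤ k}:
g(0) = mex{} = 0
g(1) = mex{} = 0
g(2) = mex{} = 0
g(3) = mex{0} = 1
g(4) = mex{0} = 1
g(5) = mex{0} = 1
g(6) = mex{0,1} = 2
g(7) = mex{0,1} = 2
g(8) = mex{1} = 0
g(9) = mex{1,2} = 0
So g(9) = 0.

0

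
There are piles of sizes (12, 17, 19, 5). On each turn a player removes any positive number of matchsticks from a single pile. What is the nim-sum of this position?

11

Compute the nim-sum pairwise:
12 ⊕ 17 = 29
29 ⊕ 19 = 14
14 ⊕ 5 = 11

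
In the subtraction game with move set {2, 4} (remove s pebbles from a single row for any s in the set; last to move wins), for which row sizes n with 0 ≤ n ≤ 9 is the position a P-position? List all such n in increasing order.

0, 1, 6, 7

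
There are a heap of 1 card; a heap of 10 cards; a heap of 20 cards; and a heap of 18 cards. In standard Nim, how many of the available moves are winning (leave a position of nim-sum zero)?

1

Compute the nim-sum pairwise:
1 ⊕ 10 = 11
11 ⊕ 20 = 31
31 ⊕ 18 = 13
The overall nim-sum is X = 13. A heap of size p has a winning move iff p XOR X < p (reduce it to p XOR X).
  1: 1 XOR 13 = 12 ≥ 1 — no move.
  10: 10 XOR 13 = 7 < 10 — winning move (to 7).
  20: 20 XOR 13 = 25 ≥ 20 — no move.
  18: 18 XOR 13 = 31 ≥ 18 — no move.
That gives 1 winning move.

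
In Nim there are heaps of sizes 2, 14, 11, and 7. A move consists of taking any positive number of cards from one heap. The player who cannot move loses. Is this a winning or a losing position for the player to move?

Compute the nim-sum pairwise:
2 ⊕ 14 = 12
12 ⊕ 11 = 7
7 ⊕ 7 = 0
The nim-sum is 0, so this is a P-position: the player to move is in a losing position under optimal play.

Losing position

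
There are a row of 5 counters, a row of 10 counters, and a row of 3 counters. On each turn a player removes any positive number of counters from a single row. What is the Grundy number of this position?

12

In binary:
  0101  (5)
  1010  (10)
  0011  (3)
  ----
  1100  (12)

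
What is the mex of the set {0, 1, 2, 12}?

The values 0, 1, 2 are all present; 3 is the first non-negative integer missing from the set.

3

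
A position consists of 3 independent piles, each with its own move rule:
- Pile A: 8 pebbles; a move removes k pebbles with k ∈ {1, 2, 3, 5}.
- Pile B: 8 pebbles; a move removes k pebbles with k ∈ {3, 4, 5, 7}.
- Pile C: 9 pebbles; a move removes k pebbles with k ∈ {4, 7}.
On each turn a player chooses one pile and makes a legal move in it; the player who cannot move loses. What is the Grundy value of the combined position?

0

For pile A, compute g(0), g(1), … with moves {1, 2, 3, 5}:
g(0) = mex{} = 0
g(1) = mex{0} = 1
g(2) = mex{0,1} = 2
g(3) = mex{0,1,2} = 3
g(4) = mex{1,2,3} = 0
g(5) = mex{0,2,3} = 1
g(6) = mex{0,1,3} = 2
g(7) = mex{0,1,2} = 3
g(8) = mex{1,2,3} = 0
So g(8) = 0.
Build the Grundy sequence for pile B with g(k) = mex{g(k−s) : s ∈ {3, 4, 5, 7}, s ≤ k}:
g(0) = mex{} = 0
g(1) = mex{} = 0
g(2) = mex{} = 0
g(3) = mex{0} = 1
g(4) = mex{0} = 1
g(5) = mex{0} = 1
g(6) = mex{0,1} = 2
g(7) = mex{0,1} = 2
g(8) = mex{0,1} = 2
So g(8) = 2.
Build the Grundy sequence for pile C with g(k) = mex{g(k−s) : s ∈ {4, 7}, s ≤ k}:
k:     0  1  2  3  4  5  6  7  8  9
g(k):  0  0  0  0  1  1  1  1  2  2
So g(9) = 2.
The value of a disjunctive sum is the nim-sum of the parts.
Combined value = 0 XOR 2 XOR 2 = 0.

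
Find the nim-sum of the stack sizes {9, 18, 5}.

Compute the nim-sum pairwise:
9 ^ 18 = 27
27 ^ 5 = 30

30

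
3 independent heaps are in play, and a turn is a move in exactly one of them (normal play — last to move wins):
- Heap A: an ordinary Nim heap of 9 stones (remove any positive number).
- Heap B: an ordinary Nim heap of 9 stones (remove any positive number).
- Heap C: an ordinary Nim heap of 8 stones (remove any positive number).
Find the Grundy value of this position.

8

Heap A is a plain Nim heap of size 9, so its Grundy value is 9.
Heap B is a plain Nim heap of size 9, so its Grundy value is 9.
Heap C is a plain Nim heap of size 8, so its Grundy value is 8.
By the Sprague-Grundy theorem, the Grundy value of a sum of independent games is the XOR of the component values.
Combined value = 9 XOR 9 XOR 8 = 8.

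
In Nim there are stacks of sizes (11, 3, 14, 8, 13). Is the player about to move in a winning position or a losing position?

Nim-sum: 11 ⊕ 3 ⊕ 14 ⊕ 8 ⊕ 13 = 3.
The nim-sum is 3 ≠ 0, so this is an N-position: the player to move can win.

Winning position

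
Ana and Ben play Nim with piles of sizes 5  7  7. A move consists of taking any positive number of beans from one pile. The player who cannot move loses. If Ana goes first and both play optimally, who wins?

Bitwise XOR of the heap sizes:
  101  (5)
  111  (7)
  111  (7)
  ---
  101  (5)
The nim-sum is 5 ≠ 0, so this is an N-position: the player to move can win; Ana has a winning move.

Ana wins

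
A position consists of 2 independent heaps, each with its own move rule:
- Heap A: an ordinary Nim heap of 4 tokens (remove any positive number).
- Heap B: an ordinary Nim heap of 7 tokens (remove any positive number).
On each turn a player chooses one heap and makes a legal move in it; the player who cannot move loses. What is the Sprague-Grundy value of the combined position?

3

Heap A is a plain Nim heap of size 4, so its Grundy value is 4.
Heap B is a plain Nim heap of size 7, so its Grundy value is 7.
The value of a disjunctive sum is the nim-sum of the parts.
Combined value = 4 ⊕ 7 = 3.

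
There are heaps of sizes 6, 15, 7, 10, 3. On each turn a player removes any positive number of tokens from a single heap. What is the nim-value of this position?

7

Compute the nim-sum pairwise:
6 ⊕ 15 = 9
9 ⊕ 7 = 14
14 ⊕ 10 = 4
4 ⊕ 3 = 7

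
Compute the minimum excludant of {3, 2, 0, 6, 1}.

4

The values 0, 1, 2, 3 are all present; 4 is the first non-negative integer missing from the set.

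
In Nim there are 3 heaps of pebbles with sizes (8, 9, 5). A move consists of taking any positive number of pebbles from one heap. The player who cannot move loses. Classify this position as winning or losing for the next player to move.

Compute the nim-sum pairwise:
8 XOR 9 = 1
1 XOR 5 = 4
The nim-sum is 4 ≠ 0, so this is an N-position: the player to move can win.

Winning position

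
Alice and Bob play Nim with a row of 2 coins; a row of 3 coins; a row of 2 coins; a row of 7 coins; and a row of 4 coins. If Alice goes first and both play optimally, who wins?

Compute the nim-sum pairwise:
2 XOR 3 = 1
1 XOR 2 = 3
3 XOR 7 = 4
4 XOR 4 = 0
The nim-sum is 0, so this is a P-position: the player to move is in a losing position under optimal play; Alice is about to move from it and so loses — Bob wins.

Bob wins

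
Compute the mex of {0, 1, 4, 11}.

2

The values 0, 1 are all present; 2 is the first non-negative integer missing from the set.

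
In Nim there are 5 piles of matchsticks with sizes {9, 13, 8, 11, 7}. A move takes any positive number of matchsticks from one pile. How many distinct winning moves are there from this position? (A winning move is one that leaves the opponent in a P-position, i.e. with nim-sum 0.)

In binary:
  1001  (9)
  1101  (13)
  1000  (8)
  1011  (11)
  0111  (7)
  ----
  0000  (0)
The nim-sum is already 0, so every move leaves a nonzero nim-sum — there are no winning moves.

0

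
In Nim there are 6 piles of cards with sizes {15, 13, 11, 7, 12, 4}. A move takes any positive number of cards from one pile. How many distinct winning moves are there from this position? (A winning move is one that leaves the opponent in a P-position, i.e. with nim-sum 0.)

Compute the nim-sum pairwise:
15 ⊕ 13 = 2
2 ⊕ 11 = 9
9 ⊕ 7 = 14
14 ⊕ 12 = 2
2 ⊕ 4 = 6
The overall nim-sum is X = 6. A pile of size p has a winning move iff p XOR X < p (reduce it to p XOR X).
  15: 15 XOR 6 = 9 < 15 — winning move (to 9).
  13: 13 XOR 6 = 11 < 13 — winning move (to 11).
  11: 11 XOR 6 = 13 ≥ 11 — no move.
  7: 7 XOR 6 = 1 < 7 — winning move (to 1).
  12: 12 XOR 6 = 10 < 12 — winning move (to 10).
  4: 4 XOR 6 = 2 < 4 — winning move (to 2).
That gives 5 winning moves.

5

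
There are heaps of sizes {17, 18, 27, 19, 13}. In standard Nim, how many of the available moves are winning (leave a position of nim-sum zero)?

Bitwise XOR of the heap sizes:
  10001  (17)
  10010  (18)
  11011  (27)
  10011  (19)
  01101  (13)
  -----
  00110  (6)
The overall nim-sum is X = 6. A heap of size p has a winning move iff p XOR X < p (reduce it to p XOR X).
  17: 17 XOR 6 = 23 ≥ 17 — no move.
  18: 18 XOR 6 = 20 ≥ 18 — no move.
  27: 27 XOR 6 = 29 ≥ 27 — no move.
  19: 19 XOR 6 = 21 ≥ 19 — no move.
  13: 13 XOR 6 = 11 < 13 — winning move (to 11).
That gives 1 winning move.

1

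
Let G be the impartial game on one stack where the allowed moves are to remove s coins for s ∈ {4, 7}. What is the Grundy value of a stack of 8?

2

Build the Grundy sequence with g(k) = mex{g(k−s) : s ∈ {4, 7}, s ≤ k}:
k:     0  1  2  3  4  5  6  7  8
g(k):  0  0  0  0  1  1  1  1  2
So g(8) = 2.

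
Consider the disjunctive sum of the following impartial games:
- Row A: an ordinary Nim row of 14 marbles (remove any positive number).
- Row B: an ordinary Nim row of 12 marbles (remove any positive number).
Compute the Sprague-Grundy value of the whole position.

2

Row A is a plain Nim row of size 14, so its Grundy value is 14.
Row B is a plain Nim row of size 12, so its Grundy value is 12.
The value of a disjunctive sum is the nim-sum of the parts.
Combined value = 14 ⊕ 12 = 2.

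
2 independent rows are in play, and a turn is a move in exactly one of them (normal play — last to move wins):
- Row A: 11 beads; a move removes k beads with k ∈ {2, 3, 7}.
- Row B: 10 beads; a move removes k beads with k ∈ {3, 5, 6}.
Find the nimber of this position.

For row A, compute g(0), g(1), … with moves {2, 3, 7}:
g(0) = mex{} = 0
g(1) = mex{} = 0
g(2) = mex{0} = 1
g(3) = mex{0} = 1
g(4) = mex{0,1} = 2
g(5) = mex{1} = 0
g(6) = mex{1,2} = 0
g(7) = mex{0,2} = 1
g(8) = mex{0} = 1
g(9) = mex{0,1} = 2
g(10) = mex{1} = 0
g(11) = mex{1,2} = 0
So g(11) = 0.
For row B, compute g(0), g(1), … with moves {3, 5, 6}:
g(0) = mex{} = 0
g(1) = mex{} = 0
g(2) = mex{} = 0
g(3) = mex{0} = 1
g(4) = mex{0} = 1
g(5) = mex{0} = 1
g(6) = mex{0,1} = 2
g(7) = mex{0,1} = 2
g(8) = mex{0,1} = 2
g(9) = mex{1,2} = 0
g(10) = mex{1,2} = 0
So g(10) = 0.
By the Sprague-Grundy theorem, the Grundy value of a sum of independent games is the XOR of the component values.
Combined value = 0 ⊕ 0 = 0.

0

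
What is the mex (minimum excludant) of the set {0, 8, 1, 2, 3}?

The values 0, 1, 2, 3 are all present; 4 is the first non-negative integer missing from the set.

4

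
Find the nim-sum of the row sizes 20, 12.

24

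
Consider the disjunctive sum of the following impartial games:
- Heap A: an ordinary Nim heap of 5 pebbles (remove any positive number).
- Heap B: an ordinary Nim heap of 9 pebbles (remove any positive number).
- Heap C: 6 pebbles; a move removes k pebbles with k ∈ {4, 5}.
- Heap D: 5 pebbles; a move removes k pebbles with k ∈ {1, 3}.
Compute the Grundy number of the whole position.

Heap A is a plain Nim heap of size 5, so its Grundy value is 5.
Heap B is a plain Nim heap of size 9, so its Grundy value is 9.
For heap C, compute g(0), g(1), … with moves {4, 5}:
k:     0  1  2  3  4  5  6
g(k):  0  0  0  0  1  1  1
So g(6) = 1.
Grundy values for heap D (subtraction set {1, 3}):
k:     0  1  2  3  4  5
g(k):  0  1  0  1  0  1
So g(5) = 1.
The value of a disjunctive sum is the nim-sum of the parts.
Combined value = 5 ⊕ 9 ⊕ 1 ⊕ 1 = 12.

12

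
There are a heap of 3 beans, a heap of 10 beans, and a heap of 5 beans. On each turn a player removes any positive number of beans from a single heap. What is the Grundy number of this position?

12

Bitwise XOR of the heap sizes:
  0011  (3)
  1010  (10)
  0101  (5)
  ----
  1100  (12)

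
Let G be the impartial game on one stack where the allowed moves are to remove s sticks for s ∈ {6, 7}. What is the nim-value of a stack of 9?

Grundy values for subtraction set {6, 7}:
g(0) = mex{} = 0
g(1) = mex{} = 0
g(2) = mex{} = 0
g(3) = mex{} = 0
g(4) = mex{} = 0
g(5) = mex{} = 0
g(6) = mex{0} = 1
g(7) = mex{0} = 1
g(8) = mex{0} = 1
g(9) = mex{0} = 1
So g(9) = 1.

1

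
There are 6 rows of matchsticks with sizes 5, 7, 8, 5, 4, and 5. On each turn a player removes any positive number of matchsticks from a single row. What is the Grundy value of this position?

14

Nim-sum: 5 ⊕ 7 ⊕ 8 ⊕ 5 ⊕ 4 ⊕ 5 = 14.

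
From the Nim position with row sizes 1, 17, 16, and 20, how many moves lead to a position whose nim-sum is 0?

3

Compute the nim-sum pairwise:
1 ^ 17 = 16
16 ^ 16 = 0
0 ^ 20 = 20
The overall nim-sum is X = 20. A row of size p has a winning move iff p XOR X < p (reduce it to p XOR X).
  1: 1 XOR 20 = 21 ≥ 1 — no move.
  17: 17 XOR 20 = 5 < 17 — winning move (to 5).
  16: 16 XOR 20 = 4 < 16 — winning move (to 4).
  20: 20 XOR 20 = 0 < 20 — winning move (to 0).
That gives 3 winning moves.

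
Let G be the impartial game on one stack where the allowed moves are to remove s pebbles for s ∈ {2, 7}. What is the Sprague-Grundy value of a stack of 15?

1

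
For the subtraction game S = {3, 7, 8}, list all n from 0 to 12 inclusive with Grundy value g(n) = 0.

Compute g(0), g(1), … for moves {3, 7, 8}:
k:     0  1  2  3  4  5  6  7  8  9 10 11 12
g(k):  0  0  0  1  1  1  0  2  2  1  3  0  0
The P-positions (g = 0) in 0..12 are 0, 1, 2, 6, 11, 12.

0, 1, 2, 6, 11, 12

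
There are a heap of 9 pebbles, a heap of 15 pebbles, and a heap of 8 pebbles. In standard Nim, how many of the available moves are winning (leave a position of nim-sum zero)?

Compute the nim-sum pairwise:
9 ^ 15 = 6
6 ^ 8 = 14
The overall nim-sum is X = 14. A heap of size p has a winning move iff p XOR X < p (reduce it to p XOR X).
  9: 9 XOR 14 = 7 < 9 — winning move (to 7).
  15: 15 XOR 14 = 1 < 15 — winning move (to 1).
  8: 8 XOR 14 = 6 < 8 — winning move (to 6).
That gives 3 winning moves.

3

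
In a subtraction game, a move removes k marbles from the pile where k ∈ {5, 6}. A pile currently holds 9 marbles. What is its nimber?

1

Build the Grundy sequence with g(k) = mex{g(k−s) : s ∈ {5, 6}, s ≤ k}:
k:     0  1  2  3  4  5  6  7  8  9
g(k):  0  0  0  0  0  1  1  1  1  1
So g(9) = 1.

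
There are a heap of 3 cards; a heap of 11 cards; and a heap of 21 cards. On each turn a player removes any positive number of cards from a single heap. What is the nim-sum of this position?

29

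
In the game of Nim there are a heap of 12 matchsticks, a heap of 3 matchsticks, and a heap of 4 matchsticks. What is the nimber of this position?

Compute the nim-sum pairwise:
12 ⊕ 3 = 15
15 ⊕ 4 = 11

11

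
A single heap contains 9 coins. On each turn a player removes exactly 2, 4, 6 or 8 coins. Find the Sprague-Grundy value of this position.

4

Compute g(0), g(1), … for moves {2, 4, 6, 8}:
g(0) = mex{} = 0
g(1) = mex{} = 0
g(2) = mex{0} = 1
g(3) = mex{0} = 1
g(4) = mex{0,1} = 2
g(5) = mex{0,1} = 2
g(6) = mex{0,1,2} = 3
g(7) = mex{0,1,2} = 3
g(8) = mex{0,1,2,3} = 4
g(9) = mex{0,1,2,3} = 4
So g(9) = 4.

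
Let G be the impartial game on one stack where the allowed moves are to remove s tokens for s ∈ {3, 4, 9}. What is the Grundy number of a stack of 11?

1

Compute g(0), g(1), … for moves {3, 4, 9}:
k:     0  1  2  3  4  5  6  7  8  9 10 11
g(k):  0  0  0  1  1  1  2  0  0  3  1  1
So g(11) = 1.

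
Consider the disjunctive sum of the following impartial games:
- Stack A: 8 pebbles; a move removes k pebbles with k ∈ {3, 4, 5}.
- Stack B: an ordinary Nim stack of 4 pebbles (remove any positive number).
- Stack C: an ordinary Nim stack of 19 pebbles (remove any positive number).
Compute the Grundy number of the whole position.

23

Grundy values for stack A (subtraction set {3, 4, 5}):
k:     0  1  2  3  4  5  6  7  8
g(k):  0  0  0  1  1  1  2  2  0
So g(8) = 0.
Stack B is a plain Nim stack of size 4, so its Grundy value is 4.
Stack C is a plain Nim stack of size 19, so its Grundy value is 19.
The value of a disjunctive sum is the nim-sum of the parts.
Combined value = 0 XOR 4 XOR 19 = 23.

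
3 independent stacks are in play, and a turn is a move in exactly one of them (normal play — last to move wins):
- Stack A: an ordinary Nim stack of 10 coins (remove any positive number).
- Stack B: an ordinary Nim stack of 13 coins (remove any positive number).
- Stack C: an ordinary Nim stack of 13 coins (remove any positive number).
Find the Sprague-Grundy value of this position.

10

Stack A is a plain Nim stack of size 10, so its Grundy value is 10.
Stack B is a plain Nim stack of size 13, so its Grundy value is 13.
Stack C is a plain Nim stack of size 13, so its Grundy value is 13.
The value of a disjunctive sum is the nim-sum of the parts.
Combined value = 10 XOR 13 XOR 13 = 10.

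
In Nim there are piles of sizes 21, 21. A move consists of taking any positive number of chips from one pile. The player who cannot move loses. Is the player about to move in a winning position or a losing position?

Losing position

Nim-sum: 21 ⊕ 21 = 0.
The nim-sum is 0, so this is a P-position: the player to move is in a losing position under optimal play.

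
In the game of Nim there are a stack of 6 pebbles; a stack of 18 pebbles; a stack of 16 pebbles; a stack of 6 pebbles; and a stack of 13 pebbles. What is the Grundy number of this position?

15

Nim-sum: 6 ⊕ 18 ⊕ 16 ⊕ 6 ⊕ 13 = 15.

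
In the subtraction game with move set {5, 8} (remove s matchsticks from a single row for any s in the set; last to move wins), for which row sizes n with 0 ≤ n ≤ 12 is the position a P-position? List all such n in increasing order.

Grundy values for subtraction set {5, 8}:
k:     0  1  2  3  4  5  6  7  8  9 10 11 12
g(k):  0  0  0  0  0  1  1  1  1  1  2  2  2
The P-positions (g = 0) in 0..12 are 0, 1, 2, 3, 4.

0, 1, 2, 3, 4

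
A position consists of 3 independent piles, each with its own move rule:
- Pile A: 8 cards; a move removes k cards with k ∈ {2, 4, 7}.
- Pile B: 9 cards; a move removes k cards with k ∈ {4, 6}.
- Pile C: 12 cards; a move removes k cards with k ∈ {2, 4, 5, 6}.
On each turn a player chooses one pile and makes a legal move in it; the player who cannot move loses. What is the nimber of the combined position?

1

For pile A, compute g(0), g(1), … with moves {2, 4, 7}:
g(0) = mex{} = 0
g(1) = mex{} = 0
g(2) = mex{0} = 1
g(3) = mex{0} = 1
g(4) = mex{0,1} = 2
g(5) = mex{0,1} = 2
g(6) = mex{1,2} = 0
g(7) = mex{0,1,2} = 3
g(8) = mex{0,2} = 1
So g(8) = 1.
Build the Grundy sequence for pile B with g(k) = mex{g(k−s) : s ∈ {4, 6}, s ≤ k}:
k:     0  1  2  3  4  5  6  7  8  9
g(k):  0  0  0  0  1  1  1  1  2  2
So g(9) = 2.
Build the Grundy sequence for pile C with g(k) = mex{g(k−s) : s ∈ {2, 4, 5, 6}, s ≤ k}:
k:     0  1  2  3  4  5  6  7  8  9 10 11 12
g(k):  0  0  1  1  2  2  3  3  0  0  1  1  2
So g(12) = 2.
The value of a disjunctive sum is the nim-sum of the parts.
Combined value = 1 ⊕ 2 ⊕ 2 = 1.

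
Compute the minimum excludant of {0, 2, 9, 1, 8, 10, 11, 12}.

The values 0, 1, 2 are all present; 3 is the first non-negative integer missing from the set.

3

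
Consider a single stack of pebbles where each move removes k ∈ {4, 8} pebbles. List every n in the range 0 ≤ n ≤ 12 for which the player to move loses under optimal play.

0, 1, 2, 3, 12

Grundy values for subtraction set {4, 8}:
g(0) = mex{} = 0
g(1) = mex{} = 0
g(2) = mex{} = 0
g(3) = mex{} = 0
g(4) = mex{0} = 1
g(5) = mex{0} = 1
g(6) = mex{0} = 1
g(7) = mex{0} = 1
g(8) = mex{0,1} = 2
g(9) = mex{0,1} = 2
g(10) = mex{0,1} = 2
g(11) = mex{0,1} = 2
g(12) = mex{1,2} = 0
The P-positions (g = 0) in 0..12 are 0, 1, 2, 3, 12.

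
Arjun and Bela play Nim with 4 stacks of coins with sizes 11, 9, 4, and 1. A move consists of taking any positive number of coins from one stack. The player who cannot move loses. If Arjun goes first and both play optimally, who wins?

Arjun wins

Compute the nim-sum pairwise:
11 ^ 9 = 2
2 ^ 4 = 6
6 ^ 1 = 7
The nim-sum is 7 ≠ 0, so this is an N-position: the player to move can win; Arjun has a winning move.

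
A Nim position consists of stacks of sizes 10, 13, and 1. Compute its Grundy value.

Compute the nim-sum pairwise:
10 XOR 13 = 7
7 XOR 1 = 6

6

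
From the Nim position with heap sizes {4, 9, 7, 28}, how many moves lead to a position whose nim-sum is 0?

Write each in binary and XOR column by column:
  00100  (4)
  01001  (9)
  00111  (7)
  11100  (28)
  -----
  10110  (22)
The overall nim-sum is X = 22. A heap of size p has a winning move iff p XOR X < p (reduce it to p XOR X).
  4: 4 XOR 22 = 18 ≥ 4 — no move.
  9: 9 XOR 22 = 31 ≥ 9 — no move.
  7: 7 XOR 22 = 17 ≥ 7 — no move.
  28: 28 XOR 22 = 10 < 28 — winning move (to 10).
That gives 1 winning move.

1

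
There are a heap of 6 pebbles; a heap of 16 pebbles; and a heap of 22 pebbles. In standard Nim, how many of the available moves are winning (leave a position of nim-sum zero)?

0

Compute the nim-sum pairwise:
6 ^ 16 = 22
22 ^ 22 = 0
The nim-sum is already 0, so every move leaves a nonzero nim-sum — there are no winning moves.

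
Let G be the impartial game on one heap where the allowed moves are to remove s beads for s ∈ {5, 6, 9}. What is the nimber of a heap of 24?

2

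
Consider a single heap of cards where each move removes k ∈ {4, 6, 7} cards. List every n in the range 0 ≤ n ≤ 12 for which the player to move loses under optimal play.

0, 1, 2, 3, 11, 12

Grundy values for subtraction set {4, 6, 7}:
k:     0  1  2  3  4  5  6  7  8  9 10 11 12
g(k):  0  0  0  0  1  1  1  1  2  2  2  0  0
The P-positions (g = 0) in 0..12 are 0, 1, 2, 3, 11, 12.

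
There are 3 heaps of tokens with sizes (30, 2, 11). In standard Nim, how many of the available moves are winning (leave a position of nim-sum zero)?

1

In binary:
  11110  (30)
  00010  (2)
  01011  (11)
  -----
  10111  (23)
The overall nim-sum is X = 23. A heap of size p has a winning move iff p XOR X < p (reduce it to p XOR X).
  30: 30 XOR 23 = 9 < 30 — winning move (to 9).
  2: 2 XOR 23 = 21 ≥ 2 — no move.
  11: 11 XOR 23 = 28 ≥ 11 — no move.
That gives 1 winning move.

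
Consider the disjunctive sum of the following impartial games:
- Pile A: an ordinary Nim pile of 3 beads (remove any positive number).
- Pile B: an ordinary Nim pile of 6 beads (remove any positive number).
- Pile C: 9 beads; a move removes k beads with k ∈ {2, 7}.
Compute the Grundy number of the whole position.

5

Pile A is a plain Nim pile of size 3, so its Grundy value is 3.
Pile B is a plain Nim pile of size 6, so its Grundy value is 6.
For pile C, compute g(0), g(1), … with moves {2, 7}:
k:     0  1  2  3  4  5  6  7  8  9
g(k):  0  0  1  1  0  0  1  1  2  0
So g(9) = 0.
The value of a disjunctive sum is the nim-sum of the parts.
Combined value = 3 XOR 6 XOR 0 = 5.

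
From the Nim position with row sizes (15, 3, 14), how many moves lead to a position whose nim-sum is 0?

3

Nim-sum: 15 XOR 3 XOR 14 = 2.
The overall nim-sum is X = 2. A row of size p has a winning move iff p XOR X < p (reduce it to p XOR X).
  15: 15 XOR 2 = 13 < 15 — winning move (to 13).
  3: 3 XOR 2 = 1 < 3 — winning move (to 1).
  14: 14 XOR 2 = 12 < 14 — winning move (to 12).
That gives 3 winning moves.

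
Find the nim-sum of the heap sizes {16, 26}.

10

Nim-sum: 16 ⊕ 26 = 10.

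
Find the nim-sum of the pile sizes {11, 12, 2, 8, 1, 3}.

15

Compute the nim-sum pairwise:
11 XOR 12 = 7
7 XOR 2 = 5
5 XOR 8 = 13
13 XOR 1 = 12
12 XOR 3 = 15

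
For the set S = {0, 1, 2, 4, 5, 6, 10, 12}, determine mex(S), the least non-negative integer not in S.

The values 0, 1, 2 are all present; 3 is the first non-negative integer missing from the set.

3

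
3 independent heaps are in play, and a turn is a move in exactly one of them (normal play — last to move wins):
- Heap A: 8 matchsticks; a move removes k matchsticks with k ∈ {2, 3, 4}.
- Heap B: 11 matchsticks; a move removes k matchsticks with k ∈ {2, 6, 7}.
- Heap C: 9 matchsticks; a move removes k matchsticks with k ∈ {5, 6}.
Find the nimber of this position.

1

Build the Grundy sequence for heap A with g(k) = mex{g(k−s) : s ∈ {2, 3, 4}, s ≤ k}:
g(0) = mex{} = 0
g(1) = mex{} = 0
g(2) = mex{0} = 1
g(3) = mex{0} = 1
g(4) = mex{0,1} = 2
g(5) = mex{0,1} = 2
g(6) = mex{1,2} = 0
g(7) = mex{1,2} = 0
g(8) = mex{0,2} = 1
So g(8) = 1.
Grundy values for heap B (subtraction set {2, 6, 7}):
k:     0  1  2  3  4  5  6  7  8  9 10 11
g(k):  0  0  1  1  0  0  1  1  2  0  3  1
So g(11) = 1.
Build the Grundy sequence for heap C with g(k) = mex{g(k−s) : s ∈ {5, 6}, s ≤ k}:
g(0) = mex{} = 0
g(1) = mex{} = 0
g(2) = mex{} = 0
g(3) = mex{} = 0
g(4) = mex{} = 0
g(5) = mex{0} = 1
g(6) = mex{0} = 1
g(7) = mex{0} = 1
g(8) = mex{0} = 1
g(9) = mex{0} = 1
So g(9) = 1.
The value of a disjunctive sum is the nim-sum of the parts.
Combined value = 1 ⊕ 1 ⊕ 1 = 1.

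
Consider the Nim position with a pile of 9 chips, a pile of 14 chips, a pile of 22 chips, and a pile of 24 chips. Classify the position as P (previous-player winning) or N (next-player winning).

Nim-sum: 9 ^ 14 ^ 22 ^ 24 = 9.
The nim-sum is 9 ≠ 0, so this is an N-position: the player to move can win.

N-position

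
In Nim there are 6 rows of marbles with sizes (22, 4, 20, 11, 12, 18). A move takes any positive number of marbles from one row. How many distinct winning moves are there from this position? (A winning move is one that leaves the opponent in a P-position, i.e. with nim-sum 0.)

3

Write each in binary and XOR column by column:
  10110  (22)
  00100  (4)
  10100  (20)
  01011  (11)
  01100  (12)
  10010  (18)
  -----
  10011  (19)
The overall nim-sum is X = 19. A row of size p has a winning move iff p XOR X < p (reduce it to p XOR X).
  22: 22 XOR 19 = 5 < 22 — winning move (to 5).
  4: 4 XOR 19 = 23 ≥ 4 — no move.
  20: 20 XOR 19 = 7 < 20 — winning move (to 7).
  11: 11 XOR 19 = 24 ≥ 11 — no move.
  12: 12 XOR 19 = 31 ≥ 12 — no move.
  18: 18 XOR 19 = 1 < 18 — winning move (to 1).
That gives 3 winning moves.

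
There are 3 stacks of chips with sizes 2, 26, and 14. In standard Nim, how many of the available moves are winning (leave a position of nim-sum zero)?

1

Compute the nim-sum pairwise:
2 XOR 26 = 24
24 XOR 14 = 22
The overall nim-sum is X = 22. A stack of size p has a winning move iff p XOR X < p (reduce it to p XOR X).
  2: 2 XOR 22 = 20 ≥ 2 — no move.
  26: 26 XOR 22 = 12 < 26 — winning move (to 12).
  14: 14 XOR 22 = 24 ≥ 14 — no move.
That gives 1 winning move.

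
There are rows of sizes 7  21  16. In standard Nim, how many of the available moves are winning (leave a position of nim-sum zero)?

1

Nim-sum: 7 ⊕ 21 ⊕ 16 = 2.
The overall nim-sum is X = 2. A row of size p has a winning move iff p XOR X < p (reduce it to p XOR X).
  7: 7 XOR 2 = 5 < 7 — winning move (to 5).
  21: 21 XOR 2 = 23 ≥ 21 — no move.
  16: 16 XOR 2 = 18 ≥ 16 — no move.
That gives 1 winning move.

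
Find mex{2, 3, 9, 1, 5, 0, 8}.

The values 0, 1, 2, 3 are all present; 4 is the first non-negative integer missing from the set.

4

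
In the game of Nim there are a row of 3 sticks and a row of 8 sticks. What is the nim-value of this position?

11

Nim-sum: 3 ^ 8 = 11.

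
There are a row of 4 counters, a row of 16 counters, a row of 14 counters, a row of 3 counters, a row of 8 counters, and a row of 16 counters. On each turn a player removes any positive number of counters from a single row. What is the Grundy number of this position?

1

Compute the nim-sum pairwise:
4 ^ 16 = 20
20 ^ 14 = 26
26 ^ 3 = 25
25 ^ 8 = 17
17 ^ 16 = 1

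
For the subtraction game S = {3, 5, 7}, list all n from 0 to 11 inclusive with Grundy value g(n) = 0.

0, 1, 2, 10, 11

Compute g(0), g(1), … for moves {3, 5, 7}:
k:     0  1  2  3  4  5  6  7  8  9 10 11
g(k):  0  0  0  1  1  1  2  2  2  3  0  0
The P-positions (g = 0) in 0..11 are 0, 1, 2, 10, 11.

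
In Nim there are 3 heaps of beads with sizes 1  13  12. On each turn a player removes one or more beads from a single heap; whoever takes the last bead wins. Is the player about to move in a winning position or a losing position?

Nim-sum: 1 ^ 13 ^ 12 = 0.
The nim-sum is 0, so this is a P-position: the player to move is in a losing position under optimal play.

Losing position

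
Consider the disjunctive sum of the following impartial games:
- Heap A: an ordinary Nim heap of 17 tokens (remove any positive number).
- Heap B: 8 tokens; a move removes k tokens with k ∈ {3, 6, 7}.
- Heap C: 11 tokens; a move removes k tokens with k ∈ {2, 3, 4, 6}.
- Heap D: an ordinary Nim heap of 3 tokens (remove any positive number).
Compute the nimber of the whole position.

Heap A is a plain Nim heap of size 17, so its Grundy value is 17.
For heap B, compute g(0), g(1), … with moves {3, 6, 7}:
k:     0  1  2  3  4  5  6  7  8
g(k):  0  0  0  1  1  1  2  2  2
So g(8) = 2.
Build the Grundy sequence for heap C with g(k) = mex{g(k−s) : s ∈ {2, 3, 4, 6}, s ≤ k}:
g(0) = mex{} = 0
g(1) = mex{} = 0
g(2) = mex{0} = 1
g(3) = mex{0} = 1
g(4) = mex{0,1} = 2
g(5) = mex{0,1} = 2
g(6) = mex{0,1,2} = 3
g(7) = mex{0,1,2} = 3
g(8) = mex{1,2,3} = 0
g(9) = mex{1,2,3} = 0
g(10) = mex{0,2,3} = 1
g(11) = mex{0,2,3} = 1
So g(11) = 1.
Heap D is a plain Nim heap of size 3, so its Grundy value is 3.
The value of a disjunctive sum is the nim-sum of the parts.
Combined value = 17 ⊕ 2 ⊕ 1 ⊕ 3 = 17.

17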